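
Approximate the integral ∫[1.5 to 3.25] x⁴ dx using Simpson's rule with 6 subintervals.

f(x) = x⁴
a = 1.5, b = 3.25, n = 6
h = (b - a)/n = 0.291667

Simpson's rule: (h/3)[f(x₀) + 4f(x₁) + 2f(x₂) + ... + f(xₙ)]

x_0 = 1.5000, f(x_0) = 5.062500, coefficient = 1
x_1 = 1.7917, f(x_1) = 10.304546, coefficient = 4
x_2 = 2.0833, f(x_2) = 18.838011, coefficient = 2
x_3 = 2.3750, f(x_3) = 31.816650, coefficient = 4
x_4 = 2.6667, f(x_4) = 50.567901, coefficient = 2
x_5 = 2.9583, f(x_5) = 76.592885, coefficient = 4
x_6 = 3.2500, f(x_6) = 111.566406, coefficient = 1

I ≈ (0.291667/3) × 730.297056 = 71.001103
Exact value: 70.999414
Error: 0.001689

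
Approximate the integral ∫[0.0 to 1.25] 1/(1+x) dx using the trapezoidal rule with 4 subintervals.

f(x) = 1/(1+x)
a = 0.0, b = 1.25, n = 4
h = (b - a)/n = 0.312500

Trapezoidal rule: (h/2)[f(x₀) + 2f(x₁) + 2f(x₂) + ... + f(xₙ)]

x_0 = 0.0000, f(x_0) = 1.000000, coefficient = 1
x_1 = 0.3125, f(x_1) = 0.761905, coefficient = 2
x_2 = 0.6250, f(x_2) = 0.615385, coefficient = 2
x_3 = 0.9375, f(x_3) = 0.516129, coefficient = 2
x_4 = 1.2500, f(x_4) = 0.444444, coefficient = 1

I ≈ (0.312500/2) × 5.231281 = 0.817388
Exact value: 0.810930
Error: 0.006457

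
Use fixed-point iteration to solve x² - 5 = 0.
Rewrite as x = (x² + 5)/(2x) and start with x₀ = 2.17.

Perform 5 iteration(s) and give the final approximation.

Equation: x² - 5 = 0
Fixed-point form: x = (x² + 5)/(2x)
x₀ = 2.17

x_1 = g(2.170000) = 2.237074
x_2 = g(2.237074) = 2.236068
x_3 = g(2.236068) = 2.236068
x_4 = g(2.236068) = 2.236068
x_5 = g(2.236068) = 2.236068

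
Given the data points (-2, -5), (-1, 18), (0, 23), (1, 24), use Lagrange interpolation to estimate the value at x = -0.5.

Lagrange interpolation formula:
P(x) = Σ yᵢ × Lᵢ(x)
where Lᵢ(x) = Π_{j≠i} (x - xⱼ)/(xᵢ - xⱼ)

L_0(-0.5) = (-0.5 - (-1))/(-2 - (-1)) × (-0.5 - 0)/(-2 - 0) × (-0.5 - 1)/(-2 - 1) = -0.062500
L_1(-0.5) = (-0.5 - (-2))/(-1 - (-2)) × (-0.5 - 0)/(-1 - 0) × (-0.5 - 1)/(-1 - 1) = 0.562500
L_2(-0.5) = (-0.5 - (-2))/(0 - (-2)) × (-0.5 - (-1))/(0 - (-1)) × (-0.5 - 1)/(0 - 1) = 0.562500
L_3(-0.5) = (-0.5 - (-2))/(1 - (-2)) × (-0.5 - (-1))/(1 - (-1)) × (-0.5 - 0)/(1 - 0) = -0.062500

P(-0.5) = (-5)×L_0(-0.5) + 18×L_1(-0.5) + 23×L_2(-0.5) + 24×L_3(-0.5)
P(-0.5) = 21.875000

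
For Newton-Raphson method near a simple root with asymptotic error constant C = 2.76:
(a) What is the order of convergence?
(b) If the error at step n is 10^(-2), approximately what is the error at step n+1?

(a) Newton-Raphson has quadratic (order 2) convergence near simple roots.
    This means |e_{n+1}| ≈ C|e_n|².

(b) With |e_n| = 10^(-2) and C = 2.76:
    |e_{n+1}| ≈ 2.76 × (10^(-2))² = 2.76 × 10^(-4)

(a) 2 (quadratic); (b) |e_{n+1}| ≈ 2.760e-04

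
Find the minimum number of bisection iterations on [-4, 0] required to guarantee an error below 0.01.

We need (b-a)/2^n ≤ 0.01
(0 - (-4))/2^n ≤ 0.01
4/2^n ≤ 0.01
2^n ≥ 400
n ≥ log₂(400) = 8.64
n ≥ 9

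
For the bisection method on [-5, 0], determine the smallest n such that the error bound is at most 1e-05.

We need (b-a)/2^n ≤ 1e-05
(0 - (-5))/2^n ≤ 1e-05
5/2^n ≤ 1e-05
2^n ≥ 500000
n ≥ log₂(500000) = 18.93
n ≥ 19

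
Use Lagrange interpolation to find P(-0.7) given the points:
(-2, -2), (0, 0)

Lagrange interpolation formula:
P(x) = Σ yᵢ × Lᵢ(x)
where Lᵢ(x) = Π_{j≠i} (x - xⱼ)/(xᵢ - xⱼ)

L_0(-0.7) = (-0.7 - 0)/(-2 - 0) = 0.350000
L_1(-0.7) = (-0.7 - (-2))/(0 - (-2)) = 0.650000

P(-0.7) = (-2)×L_0(-0.7) + 0×L_1(-0.7)
P(-0.7) = -0.700000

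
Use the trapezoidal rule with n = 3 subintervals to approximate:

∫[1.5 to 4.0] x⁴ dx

f(x) = x⁴
a = 1.5, b = 4.0, n = 3
h = (b - a)/n = 0.833333

Trapezoidal rule: (h/2)[f(x₀) + 2f(x₁) + 2f(x₂) + ... + f(xₙ)]

x_0 = 1.5000, f(x_0) = 5.062500, coefficient = 1
x_1 = 2.3333, f(x_1) = 29.641975, coefficient = 2
x_2 = 3.1667, f(x_2) = 100.556327, coefficient = 2
x_3 = 4.0000, f(x_3) = 256.000000, coefficient = 1

I ≈ (0.833333/2) × 521.459105 = 217.274627
Exact value: 203.281250
Error: 13.993377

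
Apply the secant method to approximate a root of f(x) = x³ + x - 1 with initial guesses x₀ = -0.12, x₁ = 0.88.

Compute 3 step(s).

f(x) = x³ + x - 1
x₀ = -0.12, x₁ = 0.88

Secant formula: x_{n+1} = x_n - f(x_n)(x_n - x_{n-1})/(f(x_n) - f(x_{n-1}))

Iteration 1:
  f(-0.120000) = -1.121728
  f(0.880000) = 0.561472
  x_2 = 0.880000 - 0.561472×(0.880000 - (-0.120000))/(0.561472 - (-1.121728))
       = 0.546426
Iteration 2:
  f(0.880000) = 0.561472
  f(0.546426) = -0.290422
  x_3 = 0.546426 - (-0.290422)×(0.546426 - 0.880000)/(-0.290422 - 0.561472)
       = 0.660146
Iteration 3:
  f(0.546426) = -0.290422
  f(0.660146) = -0.052168
  x_4 = 0.660146 - (-0.052168)×(0.660146 - 0.546426)/(-0.052168 - (-0.290422))
       = 0.685046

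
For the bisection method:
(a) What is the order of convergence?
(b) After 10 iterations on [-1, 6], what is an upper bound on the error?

(a) Bisection has linear (order 1) convergence; the error is halved each step.

(b) Error bound = (b-a)/2^n = (6 - (-1))/2^{10}
    = 7/2^{10}

(a) 1 (linear); (b) error ≤ 6.84e-03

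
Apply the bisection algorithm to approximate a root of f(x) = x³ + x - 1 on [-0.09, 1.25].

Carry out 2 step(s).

f(x) = x³ + x - 1
Initial interval: [-0.09, 1.25]

Iteration 1:
  c_1 = (-0.090000 + 1.250000)/2 = 0.580000
  f(c_1) = f(0.580000) = -0.224888
  f(a) × f(c) ≥ 0, new interval: [0.580000, 1.250000]
Iteration 2:
  c_2 = (0.580000 + 1.250000)/2 = 0.915000
  f(c_2) = f(0.915000) = 0.681061
  f(a) × f(c) < 0, new interval: [0.580000, 0.915000]

After 2 iteration(s), the approximation is c_2 = 0.915000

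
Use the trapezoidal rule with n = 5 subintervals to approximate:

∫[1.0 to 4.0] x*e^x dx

f(x) = x*e^x
a = 1.0, b = 4.0, n = 5
h = (b - a)/n = 0.600000

Trapezoidal rule: (h/2)[f(x₀) + 2f(x₁) + 2f(x₂) + ... + f(xₙ)]

x_0 = 1.0000, f(x_0) = 2.718282, coefficient = 1
x_1 = 1.6000, f(x_1) = 7.924852, coefficient = 2
x_2 = 2.2000, f(x_2) = 19.855030, coefficient = 2
x_3 = 2.8000, f(x_3) = 46.045011, coefficient = 2
x_4 = 3.4000, f(x_4) = 101.877940, coefficient = 2
x_5 = 4.0000, f(x_5) = 218.392600, coefficient = 1

I ≈ (0.600000/2) × 572.516547 = 171.754964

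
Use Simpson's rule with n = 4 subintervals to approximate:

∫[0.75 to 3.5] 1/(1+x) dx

f(x) = 1/(1+x)
a = 0.75, b = 3.5, n = 4
h = (b - a)/n = 0.687500

Simpson's rule: (h/3)[f(x₀) + 4f(x₁) + 2f(x₂) + ... + f(xₙ)]

x_0 = 0.7500, f(x_0) = 0.571429, coefficient = 1
x_1 = 1.4375, f(x_1) = 0.410256, coefficient = 4
x_2 = 2.1250, f(x_2) = 0.320000, coefficient = 2
x_3 = 2.8125, f(x_3) = 0.262295, coefficient = 4
x_4 = 3.5000, f(x_4) = 0.222222, coefficient = 1

I ≈ (0.687500/3) × 4.123857 = 0.945051
Exact value: 0.944462
Error: 0.000589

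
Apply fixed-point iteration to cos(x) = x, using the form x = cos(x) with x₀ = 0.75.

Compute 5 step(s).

Equation: cos(x) = x
Fixed-point form: x = cos(x)
x₀ = 0.75

x_1 = g(0.750000) = 0.731689
x_2 = g(0.731689) = 0.744047
x_3 = g(0.744047) = 0.735734
x_4 = g(0.735734) = 0.741339
x_5 = g(0.741339) = 0.737565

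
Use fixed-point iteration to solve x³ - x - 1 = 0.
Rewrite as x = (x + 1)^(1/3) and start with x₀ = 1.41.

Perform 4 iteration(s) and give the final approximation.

Equation: x³ - x - 1 = 0
Fixed-point form: x = (x + 1)^(1/3)
x₀ = 1.41

x_1 = g(1.410000) = 1.340723
x_2 = g(1.340723) = 1.327751
x_3 = g(1.327751) = 1.325294
x_4 = g(1.325294) = 1.324827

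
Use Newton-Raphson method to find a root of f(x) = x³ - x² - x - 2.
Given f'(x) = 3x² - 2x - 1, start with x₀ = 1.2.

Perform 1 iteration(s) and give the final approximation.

f(x) = x³ - x² - x - 2
f'(x) = 3x² - 2x - 1
x₀ = 1.2

Newton-Raphson formula: x_{n+1} = x_n - f(x_n)/f'(x_n)

Iteration 1:
  f(1.200000) = -2.912000
  f'(1.200000) = 0.920000
  x_1 = 1.200000 - (-2.912000)/0.920000 = 4.365217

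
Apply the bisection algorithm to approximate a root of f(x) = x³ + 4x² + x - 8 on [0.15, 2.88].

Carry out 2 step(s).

f(x) = x³ + 4x² + x - 8
Initial interval: [0.15, 2.88]

Iteration 1:
  c_1 = (0.150000 + 2.880000)/2 = 1.515000
  f(c_1) = f(1.515000) = 6.173166
  f(a) × f(c) < 0, new interval: [0.150000, 1.515000]
Iteration 2:
  c_2 = (0.150000 + 1.515000)/2 = 0.832500
  f(c_2) = f(0.832500) = -3.818306
  f(a) × f(c) ≥ 0, new interval: [0.832500, 1.515000]

After 2 iteration(s), the approximation is c_2 = 0.832500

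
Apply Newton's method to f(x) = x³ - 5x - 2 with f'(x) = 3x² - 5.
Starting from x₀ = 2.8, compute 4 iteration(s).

f(x) = x³ - 5x - 2
f'(x) = 3x² - 5
x₀ = 2.8

Newton-Raphson formula: x_{n+1} = x_n - f(x_n)/f'(x_n)

Iteration 1:
  f(2.800000) = 5.952000
  f'(2.800000) = 18.520000
  x_1 = 2.800000 - 5.952000/18.520000 = 2.478618
Iteration 2:
  f(2.478618) = 0.834413
  f'(2.478618) = 13.430637
  x_2 = 2.478618 - 0.834413/13.430637 = 2.416490
Iteration 3:
  f(2.416490) = 0.028461
  f'(2.416490) = 12.518274
  x_3 = 2.416490 - 0.028461/12.518274 = 2.414217
Iteration 4:
  f(2.414217) = 0.000037
  f'(2.414217) = 12.485325
  x_4 = 2.414217 - 0.000037/12.485325 = 2.414214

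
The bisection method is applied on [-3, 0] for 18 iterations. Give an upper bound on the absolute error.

Bisection error bound: |error| ≤ (b-a)/2^n
|error| ≤ (0 - (-3))/2^18 = 3/2^18
|error| ≤ 0.0000114441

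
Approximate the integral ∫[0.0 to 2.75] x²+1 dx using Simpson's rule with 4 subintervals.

f(x) = x²+1
a = 0.0, b = 2.75, n = 4
h = (b - a)/n = 0.687500

Simpson's rule: (h/3)[f(x₀) + 4f(x₁) + 2f(x₂) + ... + f(xₙ)]

x_0 = 0.0000, f(x_0) = 1.000000, coefficient = 1
x_1 = 0.6875, f(x_1) = 1.472656, coefficient = 4
x_2 = 1.3750, f(x_2) = 2.890625, coefficient = 2
x_3 = 2.0625, f(x_3) = 5.253906, coefficient = 4
x_4 = 2.7500, f(x_4) = 8.562500, coefficient = 1

I ≈ (0.687500/3) × 42.250000 = 9.682292
Exact value: 9.682292
Error: 0.000000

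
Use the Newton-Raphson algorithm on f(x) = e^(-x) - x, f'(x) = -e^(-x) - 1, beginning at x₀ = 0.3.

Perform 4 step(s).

f(x) = e^(-x) - x
f'(x) = -e^(-x) - 1
x₀ = 0.3

Newton-Raphson formula: x_{n+1} = x_n - f(x_n)/f'(x_n)

Iteration 1:
  f(0.300000) = 0.440818
  f'(0.300000) = -1.740818
  x_1 = 0.300000 - 0.440818/(-1.740818) = 0.553225
Iteration 2:
  f(0.553225) = 0.021868
  f'(0.553225) = -1.575092
  x_2 = 0.553225 - 0.021868/(-1.575092) = 0.567108
Iteration 3:
  f(0.567108) = 0.000055
  f'(0.567108) = -1.567163
  x_3 = 0.567108 - 0.000055/(-1.567163) = 0.567143
Iteration 4:
  f(0.567143) = 0.000000
  f'(0.567143) = -1.567143
  x_4 = 0.567143 - 0.000000/(-1.567143) = 0.567143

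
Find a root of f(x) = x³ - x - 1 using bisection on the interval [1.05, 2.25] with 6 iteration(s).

f(x) = x³ - x - 1
Initial interval: [1.05, 2.25]

Iteration 1:
  c_1 = (1.050000 + 2.250000)/2 = 1.650000
  f(c_1) = f(1.650000) = 1.842125
  f(a) × f(c) < 0, new interval: [1.050000, 1.650000]
Iteration 2:
  c_2 = (1.050000 + 1.650000)/2 = 1.350000
  f(c_2) = f(1.350000) = 0.110375
  f(a) × f(c) < 0, new interval: [1.050000, 1.350000]
Iteration 3:
  c_3 = (1.050000 + 1.350000)/2 = 1.200000
  f(c_3) = f(1.200000) = -0.472000
  f(a) × f(c) ≥ 0, new interval: [1.200000, 1.350000]
Iteration 4:
  c_4 = (1.200000 + 1.350000)/2 = 1.275000
  f(c_4) = f(1.275000) = -0.202328
  f(a) × f(c) ≥ 0, new interval: [1.275000, 1.350000]
Iteration 5:
  c_5 = (1.275000 + 1.350000)/2 = 1.312500
  f(c_5) = f(1.312500) = -0.051514
  f(a) × f(c) ≥ 0, new interval: [1.312500, 1.350000]
Iteration 6:
  c_6 = (1.312500 + 1.350000)/2 = 1.331250
  f(c_6) = f(1.331250) = 0.028027
  f(a) × f(c) < 0, new interval: [1.312500, 1.331250]

After 6 iteration(s), the approximation is c_6 = 1.331250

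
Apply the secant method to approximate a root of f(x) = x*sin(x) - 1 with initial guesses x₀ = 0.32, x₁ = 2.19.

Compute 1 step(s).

f(x) = x*sin(x) - 1
x₀ = 0.32, x₁ = 2.19

Secant formula: x_{n+1} = x_n - f(x_n)(x_n - x_{n-1})/(f(x_n) - f(x_{n-1}))

Iteration 1:
  f(0.320000) = -0.899339
  f(2.190000) = 0.783407
  x_2 = 2.190000 - 0.783407×(2.190000 - 0.320000)/(0.783407 - (-0.899339))
       = 1.319416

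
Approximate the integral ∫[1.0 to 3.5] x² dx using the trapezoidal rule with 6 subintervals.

f(x) = x²
a = 1.0, b = 3.5, n = 6
h = (b - a)/n = 0.416667

Trapezoidal rule: (h/2)[f(x₀) + 2f(x₁) + 2f(x₂) + ... + f(xₙ)]

x_0 = 1.0000, f(x_0) = 1.000000, coefficient = 1
x_1 = 1.4167, f(x_1) = 2.006944, coefficient = 2
x_2 = 1.8333, f(x_2) = 3.361111, coefficient = 2
x_3 = 2.2500, f(x_3) = 5.062500, coefficient = 2
x_4 = 2.6667, f(x_4) = 7.111111, coefficient = 2
x_5 = 3.0833, f(x_5) = 9.506944, coefficient = 2
x_6 = 3.5000, f(x_6) = 12.250000, coefficient = 1

I ≈ (0.416667/2) × 67.347222 = 14.030671
Exact value: 13.958333
Error: 0.072338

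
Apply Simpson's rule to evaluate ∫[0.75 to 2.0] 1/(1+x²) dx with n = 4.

f(x) = 1/(1+x²)
a = 0.75, b = 2.0, n = 4
h = (b - a)/n = 0.312500

Simpson's rule: (h/3)[f(x₀) + 4f(x₁) + 2f(x₂) + ... + f(xₙ)]

x_0 = 0.7500, f(x_0) = 0.640000, coefficient = 1
x_1 = 1.0625, f(x_1) = 0.469725, coefficient = 4
x_2 = 1.3750, f(x_2) = 0.345946, coefficient = 2
x_3 = 1.6875, f(x_3) = 0.259898, coefficient = 4
x_4 = 2.0000, f(x_4) = 0.200000, coefficient = 1

I ≈ (0.312500/3) × 4.450385 = 0.463582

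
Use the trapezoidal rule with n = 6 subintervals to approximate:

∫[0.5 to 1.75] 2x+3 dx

f(x) = 2x+3
a = 0.5, b = 1.75, n = 6
h = (b - a)/n = 0.208333

Trapezoidal rule: (h/2)[f(x₀) + 2f(x₁) + 2f(x₂) + ... + f(xₙ)]

x_0 = 0.5000, f(x_0) = 4.000000, coefficient = 1
x_1 = 0.7083, f(x_1) = 4.416667, coefficient = 2
x_2 = 0.9167, f(x_2) = 4.833333, coefficient = 2
x_3 = 1.1250, f(x_3) = 5.250000, coefficient = 2
x_4 = 1.3333, f(x_4) = 5.666667, coefficient = 2
x_5 = 1.5417, f(x_5) = 6.083333, coefficient = 2
x_6 = 1.7500, f(x_6) = 6.500000, coefficient = 1

I ≈ (0.208333/2) × 63.000000 = 6.562500
Exact value: 6.562500
Error: 0.000000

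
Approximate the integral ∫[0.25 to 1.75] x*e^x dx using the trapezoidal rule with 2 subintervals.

f(x) = x*e^x
a = 0.25, b = 1.75, n = 2
h = (b - a)/n = 0.750000

Trapezoidal rule: (h/2)[f(x₀) + 2f(x₁) + 2f(x₂) + ... + f(xₙ)]

x_0 = 0.2500, f(x_0) = 0.321006, coefficient = 1
x_1 = 1.0000, f(x_1) = 2.718282, coefficient = 2
x_2 = 1.7500, f(x_2) = 10.070555, coefficient = 1

I ≈ (0.750000/2) × 15.828125 = 5.935547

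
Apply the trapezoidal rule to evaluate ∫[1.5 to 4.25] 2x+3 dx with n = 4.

f(x) = 2x+3
a = 1.5, b = 4.25, n = 4
h = (b - a)/n = 0.687500

Trapezoidal rule: (h/2)[f(x₀) + 2f(x₁) + 2f(x₂) + ... + f(xₙ)]

x_0 = 1.5000, f(x_0) = 6.000000, coefficient = 1
x_1 = 2.1875, f(x_1) = 7.375000, coefficient = 2
x_2 = 2.8750, f(x_2) = 8.750000, coefficient = 2
x_3 = 3.5625, f(x_3) = 10.125000, coefficient = 2
x_4 = 4.2500, f(x_4) = 11.500000, coefficient = 1

I ≈ (0.687500/2) × 70.000000 = 24.062500
Exact value: 24.062500
Error: 0.000000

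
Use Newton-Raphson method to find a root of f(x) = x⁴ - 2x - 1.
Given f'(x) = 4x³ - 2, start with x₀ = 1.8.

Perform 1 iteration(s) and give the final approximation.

f(x) = x⁴ - 2x - 1
f'(x) = 4x³ - 2
x₀ = 1.8

Newton-Raphson formula: x_{n+1} = x_n - f(x_n)/f'(x_n)

Iteration 1:
  f(1.800000) = 5.897600
  f'(1.800000) = 21.328000
  x_1 = 1.800000 - 5.897600/21.328000 = 1.523481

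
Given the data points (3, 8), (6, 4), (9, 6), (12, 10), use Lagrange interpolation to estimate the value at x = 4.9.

Lagrange interpolation formula:
P(x) = Σ yᵢ × Lᵢ(x)
where Lᵢ(x) = Π_{j≠i} (x - xⱼ)/(xᵢ - xⱼ)

L_0(4.9) = (4.9 - 6)/(3 - 6) × (4.9 - 9)/(3 - 9) × (4.9 - 12)/(3 - 12) = 0.197660
L_1(4.9) = (4.9 - 3)/(6 - 3) × (4.9 - 9)/(6 - 9) × (4.9 - 12)/(6 - 12) = 1.024241
L_2(4.9) = (4.9 - 3)/(9 - 3) × (4.9 - 6)/(9 - 6) × (4.9 - 12)/(9 - 12) = -0.274796
L_3(4.9) = (4.9 - 3)/(12 - 3) × (4.9 - 6)/(12 - 6) × (4.9 - 9)/(12 - 9) = 0.052895

P(4.9) = 8×L_0(4.9) + 4×L_1(4.9) + 6×L_2(4.9) + 10×L_3(4.9)
P(4.9) = 4.558420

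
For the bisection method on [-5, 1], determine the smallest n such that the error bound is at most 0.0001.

We need (b-a)/2^n ≤ 0.0001
(1 - (-5))/2^n ≤ 0.0001
6/2^n ≤ 0.0001
2^n ≥ 60000
n ≥ log₂(60000) = 15.87
n ≥ 16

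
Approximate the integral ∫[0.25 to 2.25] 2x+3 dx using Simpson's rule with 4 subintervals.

f(x) = 2x+3
a = 0.25, b = 2.25, n = 4
h = (b - a)/n = 0.500000

Simpson's rule: (h/3)[f(x₀) + 4f(x₁) + 2f(x₂) + ... + f(xₙ)]

x_0 = 0.2500, f(x_0) = 3.500000, coefficient = 1
x_1 = 0.7500, f(x_1) = 4.500000, coefficient = 4
x_2 = 1.2500, f(x_2) = 5.500000, coefficient = 2
x_3 = 1.7500, f(x_3) = 6.500000, coefficient = 4
x_4 = 2.2500, f(x_4) = 7.500000, coefficient = 1

I ≈ (0.500000/3) × 66.000000 = 11.000000
Exact value: 11.000000
Error: 0.000000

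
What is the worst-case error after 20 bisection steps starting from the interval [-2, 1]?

Bisection error bound: |error| ≤ (b-a)/2^n
|error| ≤ (1 - (-2))/2^20 = 3/2^20
|error| ≤ 0.0000028610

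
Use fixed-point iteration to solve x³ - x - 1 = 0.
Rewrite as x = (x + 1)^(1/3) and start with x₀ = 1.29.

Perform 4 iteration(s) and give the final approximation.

Equation: x³ - x - 1 = 0
Fixed-point form: x = (x + 1)^(1/3)
x₀ = 1.29

x_1 = g(1.290000) = 1.318090
x_2 = g(1.318090) = 1.323458
x_3 = g(1.323458) = 1.324479
x_4 = g(1.324479) = 1.324672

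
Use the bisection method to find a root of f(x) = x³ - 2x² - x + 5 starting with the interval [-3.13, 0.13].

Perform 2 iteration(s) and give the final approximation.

f(x) = x³ - 2x² - x + 5
Initial interval: [-3.13, 0.13]

Iteration 1:
  c_1 = (-3.130000 + 0.130000)/2 = -1.500000
  f(c_1) = f(-1.500000) = -1.375000
  f(a) × f(c) ≥ 0, new interval: [-1.500000, 0.130000]
Iteration 2:
  c_2 = (-1.500000 + 0.130000)/2 = -0.685000
  f(c_2) = f(-0.685000) = 4.425131
  f(a) × f(c) < 0, new interval: [-1.500000, -0.685000]

After 2 iteration(s), the approximation is c_2 = -0.685000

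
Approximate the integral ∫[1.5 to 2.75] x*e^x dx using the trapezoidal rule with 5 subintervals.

f(x) = x*e^x
a = 1.5, b = 2.75, n = 5
h = (b - a)/n = 0.250000

Trapezoidal rule: (h/2)[f(x₀) + 2f(x₁) + 2f(x₂) + ... + f(xₙ)]

x_0 = 1.5000, f(x_0) = 6.722534, coefficient = 1
x_1 = 1.7500, f(x_1) = 10.070555, coefficient = 2
x_2 = 2.0000, f(x_2) = 14.778112, coefficient = 2
x_3 = 2.2500, f(x_3) = 21.347406, coefficient = 2
x_4 = 2.5000, f(x_4) = 30.456235, coefficient = 2
x_5 = 2.7500, f(x_5) = 43.017238, coefficient = 1

I ≈ (0.250000/2) × 203.044386 = 25.380548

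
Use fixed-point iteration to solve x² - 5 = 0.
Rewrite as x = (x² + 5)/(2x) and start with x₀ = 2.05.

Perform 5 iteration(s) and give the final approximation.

Equation: x² - 5 = 0
Fixed-point form: x = (x² + 5)/(2x)
x₀ = 2.05

x_1 = g(2.050000) = 2.244512
x_2 = g(2.244512) = 2.236084
x_3 = g(2.236084) = 2.236068
x_4 = g(2.236068) = 2.236068
x_5 = g(2.236068) = 2.236068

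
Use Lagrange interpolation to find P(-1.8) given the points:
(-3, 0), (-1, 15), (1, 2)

Lagrange interpolation formula:
P(x) = Σ yᵢ × Lᵢ(x)
where Lᵢ(x) = Π_{j≠i} (x - xⱼ)/(xᵢ - xⱼ)

L_0(-1.8) = (-1.8 - (-1))/(-3 - (-1)) × (-1.8 - 1)/(-3 - 1) = 0.280000
L_1(-1.8) = (-1.8 - (-3))/(-1 - (-3)) × (-1.8 - 1)/(-1 - 1) = 0.840000
L_2(-1.8) = (-1.8 - (-3))/(1 - (-3)) × (-1.8 - (-1))/(1 - (-1)) = -0.120000

P(-1.8) = 0×L_0(-1.8) + 15×L_1(-1.8) + 2×L_2(-1.8)
P(-1.8) = 12.360000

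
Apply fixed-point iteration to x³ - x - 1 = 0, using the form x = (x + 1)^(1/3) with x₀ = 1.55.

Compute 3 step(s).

Equation: x³ - x - 1 = 0
Fixed-point form: x = (x + 1)^(1/3)
x₀ = 1.55

x_1 = g(1.550000) = 1.366197
x_2 = g(1.366197) = 1.332550
x_3 = g(1.332550) = 1.326204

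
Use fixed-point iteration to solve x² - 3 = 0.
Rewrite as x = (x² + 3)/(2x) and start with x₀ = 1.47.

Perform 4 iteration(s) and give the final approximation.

Equation: x² - 3 = 0
Fixed-point form: x = (x² + 3)/(2x)
x₀ = 1.47

x_1 = g(1.470000) = 1.755408
x_2 = g(1.755408) = 1.732206
x_3 = g(1.732206) = 1.732051
x_4 = g(1.732051) = 1.732051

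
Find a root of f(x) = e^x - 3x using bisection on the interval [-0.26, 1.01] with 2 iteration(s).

f(x) = e^x - 3x
Initial interval: [-0.26, 1.01]

Iteration 1:
  c_1 = (-0.260000 + 1.010000)/2 = 0.375000
  f(c_1) = f(0.375000) = 0.329991
  f(a) × f(c) ≥ 0, new interval: [0.375000, 1.010000]
Iteration 2:
  c_2 = (0.375000 + 1.010000)/2 = 0.692500
  f(c_2) = f(0.692500) = -0.078794
  f(a) × f(c) < 0, new interval: [0.375000, 0.692500]

After 2 iteration(s), the approximation is c_2 = 0.692500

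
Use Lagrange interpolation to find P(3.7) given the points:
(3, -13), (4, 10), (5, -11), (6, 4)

Lagrange interpolation formula:
P(x) = Σ yᵢ × Lᵢ(x)
where Lᵢ(x) = Π_{j≠i} (x - xⱼ)/(xᵢ - xⱼ)

L_0(3.7) = (3.7 - 4)/(3 - 4) × (3.7 - 5)/(3 - 5) × (3.7 - 6)/(3 - 6) = 0.149500
L_1(3.7) = (3.7 - 3)/(4 - 3) × (3.7 - 5)/(4 - 5) × (3.7 - 6)/(4 - 6) = 1.046500
L_2(3.7) = (3.7 - 3)/(5 - 3) × (3.7 - 4)/(5 - 4) × (3.7 - 6)/(5 - 6) = -0.241500
L_3(3.7) = (3.7 - 3)/(6 - 3) × (3.7 - 4)/(6 - 4) × (3.7 - 5)/(6 - 5) = 0.045500

P(3.7) = (-13)×L_0(3.7) + 10×L_1(3.7) + (-11)×L_2(3.7) + 4×L_3(3.7)
P(3.7) = 11.360000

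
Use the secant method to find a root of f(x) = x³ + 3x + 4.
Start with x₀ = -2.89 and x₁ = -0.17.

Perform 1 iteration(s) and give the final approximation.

f(x) = x³ + 3x + 4
x₀ = -2.89, x₁ = -0.17

Secant formula: x_{n+1} = x_n - f(x_n)(x_n - x_{n-1})/(f(x_n) - f(x_{n-1}))

Iteration 1:
  f(-2.890000) = -28.807569
  f(-0.170000) = 3.485087
  x_2 = -0.170000 - 3.485087×(-0.170000 - (-2.890000))/(3.485087 - (-28.807569))
       = -0.463548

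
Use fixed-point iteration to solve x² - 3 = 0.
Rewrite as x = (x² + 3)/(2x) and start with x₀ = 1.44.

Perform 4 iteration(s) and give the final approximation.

Equation: x² - 3 = 0
Fixed-point form: x = (x² + 3)/(2x)
x₀ = 1.44

x_1 = g(1.440000) = 1.761667
x_2 = g(1.761667) = 1.732300
x_3 = g(1.732300) = 1.732051
x_4 = g(1.732051) = 1.732051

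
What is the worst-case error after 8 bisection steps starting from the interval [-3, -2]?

Bisection error bound: |error| ≤ (b-a)/2^n
|error| ≤ (-2 - (-3))/2^8 = 1/2^8
|error| ≤ 0.0039062500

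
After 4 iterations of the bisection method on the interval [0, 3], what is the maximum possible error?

Bisection error bound: |error| ≤ (b-a)/2^n
|error| ≤ (3 - 0)/2^4 = 3/2^4
|error| ≤ 0.1875000000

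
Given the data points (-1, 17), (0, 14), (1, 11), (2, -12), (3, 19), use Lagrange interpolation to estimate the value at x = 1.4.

Lagrange interpolation formula:
P(x) = Σ yᵢ × Lᵢ(x)
where Lᵢ(x) = Π_{j≠i} (x - xⱼ)/(xᵢ - xⱼ)

L_0(1.4) = (1.4 - 0)/(-1 - 0) × (1.4 - 1)/(-1 - 1) × (1.4 - 2)/(-1 - 2) × (1.4 - 3)/(-1 - 3) = 0.022400
L_1(1.4) = (1.4 - (-1))/(0 - (-1)) × (1.4 - 1)/(0 - 1) × (1.4 - 2)/(0 - 2) × (1.4 - 3)/(0 - 3) = -0.153600
L_2(1.4) = (1.4 - (-1))/(1 - (-1)) × (1.4 - 0)/(1 - 0) × (1.4 - 2)/(1 - 2) × (1.4 - 3)/(1 - 3) = 0.806400
L_3(1.4) = (1.4 - (-1))/(2 - (-1)) × (1.4 - 0)/(2 - 0) × (1.4 - 1)/(2 - 1) × (1.4 - 3)/(2 - 3) = 0.358400
L_4(1.4) = (1.4 - (-1))/(3 - (-1)) × (1.4 - 0)/(3 - 0) × (1.4 - 1)/(3 - 1) × (1.4 - 2)/(3 - 2) = -0.033600

P(1.4) = 17×L_0(1.4) + 14×L_1(1.4) + 11×L_2(1.4) + (-12)×L_3(1.4) + 19×L_4(1.4)
P(1.4) = 2.161600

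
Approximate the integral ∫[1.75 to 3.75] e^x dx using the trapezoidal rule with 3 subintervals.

f(x) = e^x
a = 1.75, b = 3.75, n = 3
h = (b - a)/n = 0.666667

Trapezoidal rule: (h/2)[f(x₀) + 2f(x₁) + 2f(x₂) + ... + f(xₙ)]

x_0 = 1.7500, f(x_0) = 5.754603, coefficient = 1
x_1 = 2.4167, f(x_1) = 11.208436, coefficient = 2
x_2 = 3.0833, f(x_2) = 21.831051, coefficient = 2
x_3 = 3.7500, f(x_3) = 42.521082, coefficient = 1

I ≈ (0.666667/2) × 114.354659 = 38.118220
Exact value: 36.766479
Error: 1.351740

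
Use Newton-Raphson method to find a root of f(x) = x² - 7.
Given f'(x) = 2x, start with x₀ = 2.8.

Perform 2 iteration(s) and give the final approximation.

f(x) = x² - 7
f'(x) = 2x
x₀ = 2.8

Newton-Raphson formula: x_{n+1} = x_n - f(x_n)/f'(x_n)

Iteration 1:
  f(2.800000) = 0.840000
  f'(2.800000) = 5.600000
  x_1 = 2.800000 - 0.840000/5.600000 = 2.650000
Iteration 2:
  f(2.650000) = 0.022500
  f'(2.650000) = 5.300000
  x_2 = 2.650000 - 0.022500/5.300000 = 2.645755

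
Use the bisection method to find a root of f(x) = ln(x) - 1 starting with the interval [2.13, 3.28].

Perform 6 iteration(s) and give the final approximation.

f(x) = ln(x) - 1
Initial interval: [2.13, 3.28]

Iteration 1:
  c_1 = (2.130000 + 3.280000)/2 = 2.705000
  f(c_1) = f(2.705000) = -0.004898
  f(a) × f(c) ≥ 0, new interval: [2.705000, 3.280000]
Iteration 2:
  c_2 = (2.705000 + 3.280000)/2 = 2.992500
  f(c_2) = f(2.992500) = 0.096109
  f(a) × f(c) < 0, new interval: [2.705000, 2.992500]
Iteration 3:
  c_3 = (2.705000 + 2.992500)/2 = 2.848750
  f(c_3) = f(2.848750) = 0.046880
  f(a) × f(c) < 0, new interval: [2.705000, 2.848750]
Iteration 4:
  c_4 = (2.705000 + 2.848750)/2 = 2.776875
  f(c_4) = f(2.776875) = 0.021326
  f(a) × f(c) < 0, new interval: [2.705000, 2.776875]
Iteration 5:
  c_5 = (2.705000 + 2.776875)/2 = 2.740938
  f(c_5) = f(2.740938) = 0.008300
  f(a) × f(c) < 0, new interval: [2.705000, 2.740938]
Iteration 6:
  c_6 = (2.705000 + 2.740938)/2 = 2.722969
  f(c_6) = f(2.722969) = 0.001723
  f(a) × f(c) < 0, new interval: [2.705000, 2.722969]

After 6 iteration(s), the approximation is c_6 = 2.722969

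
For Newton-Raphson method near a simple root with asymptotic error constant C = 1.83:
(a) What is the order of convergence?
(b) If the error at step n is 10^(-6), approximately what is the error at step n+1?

(a) Newton-Raphson has quadratic (order 2) convergence near simple roots.
    This means |e_{n+1}| ≈ C|e_n|².

(b) With |e_n| = 10^(-6) and C = 1.83:
    |e_{n+1}| ≈ 1.83 × (10^(-6))² = 1.83 × 10^(-12)

(a) 2 (quadratic); (b) |e_{n+1}| ≈ 1.830e-12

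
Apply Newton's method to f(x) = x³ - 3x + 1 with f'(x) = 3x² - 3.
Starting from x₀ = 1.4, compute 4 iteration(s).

f(x) = x³ - 3x + 1
f'(x) = 3x² - 3
x₀ = 1.4

Newton-Raphson formula: x_{n+1} = x_n - f(x_n)/f'(x_n)

Iteration 1:
  f(1.400000) = -0.456000
  f'(1.400000) = 2.880000
  x_1 = 1.400000 - (-0.456000)/2.880000 = 1.558333
Iteration 2:
  f(1.558333) = 0.109261
  f'(1.558333) = 4.285208
  x_2 = 1.558333 - 0.109261/4.285208 = 1.532836
Iteration 3:
  f(1.532836) = 0.003023
  f'(1.532836) = 4.048759
  x_3 = 1.532836 - 0.003023/4.048759 = 1.532090
Iteration 4:
  f(1.532090) = 0.000003
  f'(1.532090) = 4.041895
  x_4 = 1.532090 - 0.000003/4.041895 = 1.532089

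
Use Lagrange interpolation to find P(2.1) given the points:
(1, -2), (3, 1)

Lagrange interpolation formula:
P(x) = Σ yᵢ × Lᵢ(x)
where Lᵢ(x) = Π_{j≠i} (x - xⱼ)/(xᵢ - xⱼ)

L_0(2.1) = (2.1 - 3)/(1 - 3) = 0.450000
L_1(2.1) = (2.1 - 1)/(3 - 1) = 0.550000

P(2.1) = (-2)×L_0(2.1) + 1×L_1(2.1)
P(2.1) = -0.350000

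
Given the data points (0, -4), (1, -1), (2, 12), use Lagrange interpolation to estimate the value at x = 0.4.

Lagrange interpolation formula:
P(x) = Σ yᵢ × Lᵢ(x)
where Lᵢ(x) = Π_{j≠i} (x - xⱼ)/(xᵢ - xⱼ)

L_0(0.4) = (0.4 - 1)/(0 - 1) × (0.4 - 2)/(0 - 2) = 0.480000
L_1(0.4) = (0.4 - 0)/(1 - 0) × (0.4 - 2)/(1 - 2) = 0.640000
L_2(0.4) = (0.4 - 0)/(2 - 0) × (0.4 - 1)/(2 - 1) = -0.120000

P(0.4) = (-4)×L_0(0.4) + (-1)×L_1(0.4) + 12×L_2(0.4)
P(0.4) = -4.000000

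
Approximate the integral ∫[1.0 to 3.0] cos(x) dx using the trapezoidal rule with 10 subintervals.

f(x) = cos(x)
a = 1.0, b = 3.0, n = 10
h = (b - a)/n = 0.200000

Trapezoidal rule: (h/2)[f(x₀) + 2f(x₁) + 2f(x₂) + ... + f(xₙ)]

x_0 = 1.0000, f(x_0) = 0.540302, coefficient = 1
x_1 = 1.2000, f(x_1) = 0.362358, coefficient = 2
x_2 = 1.4000, f(x_2) = 0.169967, coefficient = 2
x_3 = 1.6000, f(x_3) = -0.029200, coefficient = 2
x_4 = 1.8000, f(x_4) = -0.227202, coefficient = 2
x_5 = 2.0000, f(x_5) = -0.416147, coefficient = 2
x_6 = 2.2000, f(x_6) = -0.588501, coefficient = 2
x_7 = 2.4000, f(x_7) = -0.737394, coefficient = 2
x_8 = 2.6000, f(x_8) = -0.856889, coefficient = 2
x_9 = 2.8000, f(x_9) = -0.942222, coefficient = 2
x_10 = 3.0000, f(x_10) = -0.989992, coefficient = 1

I ≈ (0.200000/2) × -6.980149 = -0.698015
Exact value: -0.700351
Error: 0.002336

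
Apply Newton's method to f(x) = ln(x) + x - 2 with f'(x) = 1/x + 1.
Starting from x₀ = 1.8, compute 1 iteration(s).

f(x) = ln(x) + x - 2
f'(x) = 1/x + 1
x₀ = 1.8

Newton-Raphson formula: x_{n+1} = x_n - f(x_n)/f'(x_n)

Iteration 1:
  f(1.800000) = 0.387787
  f'(1.800000) = 1.555556
  x_1 = 1.800000 - 0.387787/1.555556 = 1.550709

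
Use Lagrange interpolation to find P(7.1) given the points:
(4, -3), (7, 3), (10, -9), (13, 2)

Lagrange interpolation formula:
P(x) = Σ yᵢ × Lᵢ(x)
where Lᵢ(x) = Π_{j≠i} (x - xⱼ)/(xᵢ - xⱼ)

L_0(7.1) = (7.1 - 7)/(4 - 7) × (7.1 - 10)/(4 - 10) × (7.1 - 13)/(4 - 13) = -0.010562
L_1(7.1) = (7.1 - 4)/(7 - 4) × (7.1 - 10)/(7 - 10) × (7.1 - 13)/(7 - 13) = 0.982241
L_2(7.1) = (7.1 - 4)/(10 - 4) × (7.1 - 7)/(10 - 7) × (7.1 - 13)/(10 - 13) = 0.033870
L_3(7.1) = (7.1 - 4)/(13 - 4) × (7.1 - 7)/(13 - 7) × (7.1 - 10)/(13 - 10) = -0.005549

P(7.1) = (-3)×L_0(7.1) + 3×L_1(7.1) + (-9)×L_2(7.1) + 2×L_3(7.1)
P(7.1) = 2.662475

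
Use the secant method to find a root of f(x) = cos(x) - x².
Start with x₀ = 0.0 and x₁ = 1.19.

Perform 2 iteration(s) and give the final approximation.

f(x) = cos(x) - x²
x₀ = 0.0, x₁ = 1.19

Secant formula: x_{n+1} = x_n - f(x_n)(x_n - x_{n-1})/(f(x_n) - f(x_{n-1}))

Iteration 1:
  f(0.000000) = 1.000000
  f(1.190000) = -1.044440
  x_2 = 1.190000 - (-1.044440)×(1.190000 - 0.000000)/(-1.044440 - 1.000000)
       = 0.582066
Iteration 2:
  f(1.190000) = -1.044440
  f(0.582066) = 0.496527
  x_3 = 0.582066 - 0.496527×(0.582066 - 1.190000)/(0.496527 - (-1.044440))
       = 0.777953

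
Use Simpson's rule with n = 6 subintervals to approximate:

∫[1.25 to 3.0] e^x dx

f(x) = e^x
a = 1.25, b = 3.0, n = 6
h = (b - a)/n = 0.291667

Simpson's rule: (h/3)[f(x₀) + 4f(x₁) + 2f(x₂) + ... + f(xₙ)]

x_0 = 1.2500, f(x_0) = 3.490343, coefficient = 1
x_1 = 1.5417, f(x_1) = 4.672371, coefficient = 4
x_2 = 1.8333, f(x_2) = 6.254701, coefficient = 2
x_3 = 2.1250, f(x_3) = 8.372897, coefficient = 4
x_4 = 2.4167, f(x_4) = 11.208436, coefficient = 2
x_5 = 2.7083, f(x_5) = 15.004248, coefficient = 4
x_6 = 3.0000, f(x_6) = 20.085537, coefficient = 1

I ≈ (0.291667/3) × 170.700217 = 16.595854
Exact value: 16.595194
Error: 0.000661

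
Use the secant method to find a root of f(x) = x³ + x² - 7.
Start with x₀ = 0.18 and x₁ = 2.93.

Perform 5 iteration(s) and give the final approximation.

f(x) = x³ + x² - 7
x₀ = 0.18, x₁ = 2.93

Secant formula: x_{n+1} = x_n - f(x_n)(x_n - x_{n-1})/(f(x_n) - f(x_{n-1}))

Iteration 1:
  f(0.180000) = -6.961768
  f(2.930000) = 26.738657
  x_2 = 2.930000 - 26.738657×(2.930000 - 0.180000)/(26.738657 - (-6.961768))
       = 0.748090
Iteration 2:
  f(2.930000) = 26.738657
  f(0.748090) = -6.021702
  x_3 = 0.748090 - (-6.021702)×(0.748090 - 2.930000)/(-6.021702 - 26.738657)
       = 1.149148
Iteration 3:
  f(0.748090) = -6.021702
  f(1.149148) = -4.161962
  x_4 = 1.149148 - (-4.161962)×(1.149148 - 0.748090)/(-4.161962 - (-6.021702))
       = 2.046687
Iteration 4:
  f(1.149148) = -4.161962
  f(2.046687) = 5.762350
  x_5 = 2.046687 - 5.762350×(2.046687 - 1.149148)/(5.762350 - (-4.161962))
       = 1.525549
Iteration 5:
  f(2.046687) = 5.762350
  f(1.525549) = -1.122289
  x_6 = 1.525549 - (-1.122289)×(1.525549 - 2.046687)/(-1.122289 - 5.762350)
       = 1.610502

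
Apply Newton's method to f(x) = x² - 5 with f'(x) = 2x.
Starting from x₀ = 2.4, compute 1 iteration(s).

f(x) = x² - 5
f'(x) = 2x
x₀ = 2.4

Newton-Raphson formula: x_{n+1} = x_n - f(x_n)/f'(x_n)

Iteration 1:
  f(2.400000) = 0.760000
  f'(2.400000) = 4.800000
  x_1 = 2.400000 - 0.760000/4.800000 = 2.241667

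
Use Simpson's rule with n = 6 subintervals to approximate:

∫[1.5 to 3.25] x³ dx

f(x) = x³
a = 1.5, b = 3.25, n = 6
h = (b - a)/n = 0.291667

Simpson's rule: (h/3)[f(x₀) + 4f(x₁) + 2f(x₂) + ... + f(xₙ)]

x_0 = 1.5000, f(x_0) = 3.375000, coefficient = 1
x_1 = 1.7917, f(x_1) = 5.751374, coefficient = 4
x_2 = 2.0833, f(x_2) = 9.042245, coefficient = 2
x_3 = 2.3750, f(x_3) = 13.396484, coefficient = 4
x_4 = 2.6667, f(x_4) = 18.962963, coefficient = 2
x_5 = 2.9583, f(x_5) = 25.890553, coefficient = 4
x_6 = 3.2500, f(x_6) = 34.328125, coefficient = 1

I ≈ (0.291667/3) × 273.867188 = 26.625977
Exact value: 26.625977
Error: 0.000000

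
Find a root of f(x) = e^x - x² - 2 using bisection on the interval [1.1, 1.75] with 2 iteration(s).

f(x) = e^x - x² - 2
Initial interval: [1.1, 1.75]

Iteration 1:
  c_1 = (1.100000 + 1.750000)/2 = 1.425000
  f(c_1) = f(1.425000) = 0.127233
  f(a) × f(c) < 0, new interval: [1.100000, 1.425000]
Iteration 2:
  c_2 = (1.100000 + 1.425000)/2 = 1.262500
  f(c_2) = f(1.262500) = -0.059660
  f(a) × f(c) ≥ 0, new interval: [1.262500, 1.425000]

After 2 iteration(s), the approximation is c_2 = 1.262500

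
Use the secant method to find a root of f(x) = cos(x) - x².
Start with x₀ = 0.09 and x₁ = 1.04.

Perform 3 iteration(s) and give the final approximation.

f(x) = cos(x) - x²
x₀ = 0.09, x₁ = 1.04

Secant formula: x_{n+1} = x_n - f(x_n)(x_n - x_{n-1})/(f(x_n) - f(x_{n-1}))

Iteration 1:
  f(0.090000) = 0.987853
  f(1.040000) = -0.575380
  x_2 = 1.040000 - (-0.575380)×(1.040000 - 0.090000)/(-0.575380 - 0.987853)
       = 0.690333
Iteration 2:
  f(1.040000) = -0.575380
  f(0.690333) = 0.294474
  x_3 = 0.690333 - 0.294474×(0.690333 - 1.040000)/(0.294474 - (-0.575380))
       = 0.808707
Iteration 3:
  f(0.690333) = 0.294474
  f(0.808707) = 0.036428
  x_4 = 0.808707 - 0.036428×(0.808707 - 0.690333)/(0.036428 - 0.294474)
       = 0.825417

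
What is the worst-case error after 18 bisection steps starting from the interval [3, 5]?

Bisection error bound: |error| ≤ (b-a)/2^n
|error| ≤ (5 - 3)/2^18 = 2/2^18
|error| ≤ 0.0000076294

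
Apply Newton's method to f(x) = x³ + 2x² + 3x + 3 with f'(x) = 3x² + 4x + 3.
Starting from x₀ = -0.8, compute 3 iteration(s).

f(x) = x³ + 2x² + 3x + 3
f'(x) = 3x² + 4x + 3
x₀ = -0.8

Newton-Raphson formula: x_{n+1} = x_n - f(x_n)/f'(x_n)

Iteration 1:
  f(-0.800000) = 1.368000
  f'(-0.800000) = 1.720000
  x_1 = -0.800000 - 1.368000/1.720000 = -1.595349
Iteration 2:
  f(-1.595349) = -0.756153
  f'(-1.595349) = 4.254018
  x_2 = -1.595349 - (-0.756153)/4.254018 = -1.417598
Iteration 3:
  f(-1.417598) = -0.082410
  f'(-1.417598) = 3.358362
  x_3 = -1.417598 - (-0.082410)/3.358362 = -1.393060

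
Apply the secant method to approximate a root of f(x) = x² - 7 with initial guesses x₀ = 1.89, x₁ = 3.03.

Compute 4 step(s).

f(x) = x² - 7
x₀ = 1.89, x₁ = 3.03

Secant formula: x_{n+1} = x_n - f(x_n)(x_n - x_{n-1})/(f(x_n) - f(x_{n-1}))

Iteration 1:
  f(1.890000) = -3.427900
  f(3.030000) = 2.180900
  x_2 = 3.030000 - 2.180900×(3.030000 - 1.890000)/(2.180900 - (-3.427900))
       = 2.586728
Iteration 2:
  f(3.030000) = 2.180900
  f(2.586728) = -0.308840
  x_3 = 2.586728 - (-0.308840)×(2.586728 - 3.030000)/(-0.308840 - 2.180900)
       = 2.641713
Iteration 3:
  f(2.586728) = -0.308840
  f(2.641713) = -0.021350
  x_4 = 2.641713 - (-0.021350)×(2.641713 - 2.586728)/(-0.021350 - (-0.308840))
       = 2.645797
Iteration 4:
  f(2.641713) = -0.021350
  f(2.645797) = 0.000241
  x_5 = 2.645797 - 0.000241×(2.645797 - 2.641713)/(0.000241 - (-0.021350))
       = 2.645751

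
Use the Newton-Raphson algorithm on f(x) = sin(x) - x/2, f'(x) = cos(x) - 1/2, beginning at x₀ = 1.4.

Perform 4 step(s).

f(x) = sin(x) - x/2
f'(x) = cos(x) - 1/2
x₀ = 1.4

Newton-Raphson formula: x_{n+1} = x_n - f(x_n)/f'(x_n)

Iteration 1:
  f(1.400000) = 0.285450
  f'(1.400000) = -0.330033
  x_1 = 1.400000 - 0.285450/(-0.330033) = 2.264913
Iteration 2:
  f(2.264913) = -0.363838
  f'(2.264913) = -1.139707
  x_2 = 2.264913 - (-0.363838)/(-1.139707) = 1.945675
Iteration 3:
  f(1.945675) = -0.042286
  f'(1.945675) = -0.866160
  x_3 = 1.945675 - (-0.042286)/(-0.866160) = 1.896856
Iteration 4:
  f(1.896856) = -0.001116
  f'(1.896856) = -0.820312
  x_4 = 1.896856 - (-0.001116)/(-0.820312) = 1.895495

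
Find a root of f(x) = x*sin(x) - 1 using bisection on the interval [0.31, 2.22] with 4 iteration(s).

f(x) = x*sin(x) - 1
Initial interval: [0.31, 2.22]

Iteration 1:
  c_1 = (0.310000 + 2.220000)/2 = 1.265000
  f(c_1) = f(1.265000) = 0.206314
  f(a) × f(c) < 0, new interval: [0.310000, 1.265000]
Iteration 2:
  c_2 = (0.310000 + 1.265000)/2 = 0.787500
  f(c_2) = f(0.787500) = -0.441984
  f(a) × f(c) ≥ 0, new interval: [0.787500, 1.265000]
Iteration 3:
  c_3 = (0.787500 + 1.265000)/2 = 1.026250
  f(c_3) = f(1.026250) = -0.122184
  f(a) × f(c) ≥ 0, new interval: [1.026250, 1.265000]
Iteration 4:
  c_4 = (1.026250 + 1.265000)/2 = 1.145625
  f(c_4) = f(1.145625) = 0.043628
  f(a) × f(c) < 0, new interval: [1.026250, 1.145625]

After 4 iteration(s), the approximation is c_4 = 1.145625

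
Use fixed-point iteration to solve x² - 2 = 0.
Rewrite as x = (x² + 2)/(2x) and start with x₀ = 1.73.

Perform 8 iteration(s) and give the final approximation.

Equation: x² - 2 = 0
Fixed-point form: x = (x² + 2)/(2x)
x₀ = 1.73

x_1 = g(1.730000) = 1.443035
x_2 = g(1.443035) = 1.414501
x_3 = g(1.414501) = 1.414214
x_4 = g(1.414214) = 1.414214
x_5 = g(1.414214) = 1.414214
x_6 = g(1.414214) = 1.414214
x_7 = g(1.414214) = 1.414214
x_8 = g(1.414214) = 1.414214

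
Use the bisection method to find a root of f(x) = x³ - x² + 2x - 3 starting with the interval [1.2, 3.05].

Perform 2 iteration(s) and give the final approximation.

f(x) = x³ - x² + 2x - 3
Initial interval: [1.2, 3.05]

Iteration 1:
  c_1 = (1.200000 + 3.050000)/2 = 2.125000
  f(c_1) = f(2.125000) = 6.330078
  f(a) × f(c) < 0, new interval: [1.200000, 2.125000]
Iteration 2:
  c_2 = (1.200000 + 2.125000)/2 = 1.662500
  f(c_2) = f(1.662500) = 2.156088
  f(a) × f(c) < 0, new interval: [1.200000, 1.662500]

After 2 iteration(s), the approximation is c_2 = 1.662500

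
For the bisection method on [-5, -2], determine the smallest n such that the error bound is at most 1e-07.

We need (b-a)/2^n ≤ 1e-07
(-2 - (-5))/2^n ≤ 1e-07
3/2^n ≤ 1e-07
2^n ≥ 30000000
n ≥ log₂(30000000) = 24.84
n ≥ 25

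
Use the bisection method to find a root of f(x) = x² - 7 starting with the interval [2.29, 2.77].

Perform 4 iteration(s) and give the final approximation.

f(x) = x² - 7
Initial interval: [2.29, 2.77]

Iteration 1:
  c_1 = (2.290000 + 2.770000)/2 = 2.530000
  f(c_1) = f(2.530000) = -0.599100
  f(a) × f(c) ≥ 0, new interval: [2.530000, 2.770000]
Iteration 2:
  c_2 = (2.530000 + 2.770000)/2 = 2.650000
  f(c_2) = f(2.650000) = 0.022500
  f(a) × f(c) < 0, new interval: [2.530000, 2.650000]
Iteration 3:
  c_3 = (2.530000 + 2.650000)/2 = 2.590000
  f(c_3) = f(2.590000) = -0.291900
  f(a) × f(c) ≥ 0, new interval: [2.590000, 2.650000]
Iteration 4:
  c_4 = (2.590000 + 2.650000)/2 = 2.620000
  f(c_4) = f(2.620000) = -0.135600
  f(a) × f(c) ≥ 0, new interval: [2.620000, 2.650000]

After 4 iteration(s), the approximation is c_4 = 2.620000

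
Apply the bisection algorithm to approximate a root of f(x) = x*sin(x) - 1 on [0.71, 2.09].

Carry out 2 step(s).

f(x) = x*sin(x) - 1
Initial interval: [0.71, 2.09]

Iteration 1:
  c_1 = (0.710000 + 2.090000)/2 = 1.400000
  f(c_1) = f(1.400000) = 0.379630
  f(a) × f(c) < 0, new interval: [0.710000, 1.400000]
Iteration 2:
  c_2 = (0.710000 + 1.400000)/2 = 1.055000
  f(c_2) = f(1.055000) = -0.082255
  f(a) × f(c) ≥ 0, new interval: [1.055000, 1.400000]

After 2 iteration(s), the approximation is c_2 = 1.055000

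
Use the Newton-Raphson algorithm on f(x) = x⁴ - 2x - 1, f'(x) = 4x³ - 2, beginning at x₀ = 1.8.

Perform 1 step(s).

f(x) = x⁴ - 2x - 1
f'(x) = 4x³ - 2
x₀ = 1.8

Newton-Raphson formula: x_{n+1} = x_n - f(x_n)/f'(x_n)

Iteration 1:
  f(1.800000) = 5.897600
  f'(1.800000) = 21.328000
  x_1 = 1.800000 - 5.897600/21.328000 = 1.523481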